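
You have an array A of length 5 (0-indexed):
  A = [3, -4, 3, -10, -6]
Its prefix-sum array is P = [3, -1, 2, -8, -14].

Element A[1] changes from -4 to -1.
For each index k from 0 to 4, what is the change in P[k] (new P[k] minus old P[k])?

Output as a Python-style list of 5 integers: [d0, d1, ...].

Answer: [0, 3, 3, 3, 3]

Derivation:
Element change: A[1] -4 -> -1, delta = 3
For k < 1: P[k] unchanged, delta_P[k] = 0
For k >= 1: P[k] shifts by exactly 3
Delta array: [0, 3, 3, 3, 3]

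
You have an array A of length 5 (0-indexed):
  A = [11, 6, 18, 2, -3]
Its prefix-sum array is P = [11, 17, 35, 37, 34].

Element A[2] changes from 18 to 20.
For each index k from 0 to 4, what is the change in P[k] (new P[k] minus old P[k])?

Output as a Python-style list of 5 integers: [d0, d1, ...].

Answer: [0, 0, 2, 2, 2]

Derivation:
Element change: A[2] 18 -> 20, delta = 2
For k < 2: P[k] unchanged, delta_P[k] = 0
For k >= 2: P[k] shifts by exactly 2
Delta array: [0, 0, 2, 2, 2]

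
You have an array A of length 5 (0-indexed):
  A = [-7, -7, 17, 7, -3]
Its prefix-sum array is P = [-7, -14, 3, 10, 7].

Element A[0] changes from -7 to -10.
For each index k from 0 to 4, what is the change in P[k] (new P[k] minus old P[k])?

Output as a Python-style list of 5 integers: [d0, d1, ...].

Answer: [-3, -3, -3, -3, -3]

Derivation:
Element change: A[0] -7 -> -10, delta = -3
For k < 0: P[k] unchanged, delta_P[k] = 0
For k >= 0: P[k] shifts by exactly -3
Delta array: [-3, -3, -3, -3, -3]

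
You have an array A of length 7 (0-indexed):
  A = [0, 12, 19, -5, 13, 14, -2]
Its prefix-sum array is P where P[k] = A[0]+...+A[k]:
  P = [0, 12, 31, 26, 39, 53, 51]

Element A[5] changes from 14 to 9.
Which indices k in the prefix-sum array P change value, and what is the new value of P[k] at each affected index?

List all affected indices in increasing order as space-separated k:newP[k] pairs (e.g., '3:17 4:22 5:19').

Answer: 5:48 6:46

Derivation:
P[k] = A[0] + ... + A[k]
P[k] includes A[5] iff k >= 5
Affected indices: 5, 6, ..., 6; delta = -5
  P[5]: 53 + -5 = 48
  P[6]: 51 + -5 = 46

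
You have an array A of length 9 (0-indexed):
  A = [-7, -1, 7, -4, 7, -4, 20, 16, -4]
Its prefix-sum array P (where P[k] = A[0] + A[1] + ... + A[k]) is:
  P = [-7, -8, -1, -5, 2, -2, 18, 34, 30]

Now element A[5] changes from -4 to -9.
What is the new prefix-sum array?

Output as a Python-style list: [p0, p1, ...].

Answer: [-7, -8, -1, -5, 2, -7, 13, 29, 25]

Derivation:
Change: A[5] -4 -> -9, delta = -5
P[k] for k < 5: unchanged (A[5] not included)
P[k] for k >= 5: shift by delta = -5
  P[0] = -7 + 0 = -7
  P[1] = -8 + 0 = -8
  P[2] = -1 + 0 = -1
  P[3] = -5 + 0 = -5
  P[4] = 2 + 0 = 2
  P[5] = -2 + -5 = -7
  P[6] = 18 + -5 = 13
  P[7] = 34 + -5 = 29
  P[8] = 30 + -5 = 25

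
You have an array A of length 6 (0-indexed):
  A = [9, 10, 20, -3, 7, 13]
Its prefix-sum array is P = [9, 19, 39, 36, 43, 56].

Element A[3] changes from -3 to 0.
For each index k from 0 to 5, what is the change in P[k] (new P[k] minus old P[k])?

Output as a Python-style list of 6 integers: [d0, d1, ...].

Answer: [0, 0, 0, 3, 3, 3]

Derivation:
Element change: A[3] -3 -> 0, delta = 3
For k < 3: P[k] unchanged, delta_P[k] = 0
For k >= 3: P[k] shifts by exactly 3
Delta array: [0, 0, 0, 3, 3, 3]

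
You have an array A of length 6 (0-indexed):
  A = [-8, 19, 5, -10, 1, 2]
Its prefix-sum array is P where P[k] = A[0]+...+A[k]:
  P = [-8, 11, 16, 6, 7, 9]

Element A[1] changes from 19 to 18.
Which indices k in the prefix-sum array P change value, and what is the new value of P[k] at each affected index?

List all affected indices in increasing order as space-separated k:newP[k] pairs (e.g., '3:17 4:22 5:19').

P[k] = A[0] + ... + A[k]
P[k] includes A[1] iff k >= 1
Affected indices: 1, 2, ..., 5; delta = -1
  P[1]: 11 + -1 = 10
  P[2]: 16 + -1 = 15
  P[3]: 6 + -1 = 5
  P[4]: 7 + -1 = 6
  P[5]: 9 + -1 = 8

Answer: 1:10 2:15 3:5 4:6 5:8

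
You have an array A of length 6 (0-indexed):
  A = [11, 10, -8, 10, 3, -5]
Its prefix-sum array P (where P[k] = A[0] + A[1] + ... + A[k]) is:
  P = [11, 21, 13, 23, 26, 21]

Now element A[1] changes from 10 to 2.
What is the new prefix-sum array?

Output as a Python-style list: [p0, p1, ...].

Change: A[1] 10 -> 2, delta = -8
P[k] for k < 1: unchanged (A[1] not included)
P[k] for k >= 1: shift by delta = -8
  P[0] = 11 + 0 = 11
  P[1] = 21 + -8 = 13
  P[2] = 13 + -8 = 5
  P[3] = 23 + -8 = 15
  P[4] = 26 + -8 = 18
  P[5] = 21 + -8 = 13

Answer: [11, 13, 5, 15, 18, 13]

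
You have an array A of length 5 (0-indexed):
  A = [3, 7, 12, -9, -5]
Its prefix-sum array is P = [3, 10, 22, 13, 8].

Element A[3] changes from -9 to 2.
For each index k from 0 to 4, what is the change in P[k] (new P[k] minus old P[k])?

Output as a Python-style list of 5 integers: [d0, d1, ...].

Element change: A[3] -9 -> 2, delta = 11
For k < 3: P[k] unchanged, delta_P[k] = 0
For k >= 3: P[k] shifts by exactly 11
Delta array: [0, 0, 0, 11, 11]

Answer: [0, 0, 0, 11, 11]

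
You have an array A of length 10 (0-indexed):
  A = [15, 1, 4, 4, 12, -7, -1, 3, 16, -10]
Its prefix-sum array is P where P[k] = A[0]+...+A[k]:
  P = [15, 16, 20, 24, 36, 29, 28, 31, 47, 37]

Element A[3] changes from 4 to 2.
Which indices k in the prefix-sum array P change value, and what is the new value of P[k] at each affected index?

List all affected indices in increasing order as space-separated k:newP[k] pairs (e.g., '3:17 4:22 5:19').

Answer: 3:22 4:34 5:27 6:26 7:29 8:45 9:35

Derivation:
P[k] = A[0] + ... + A[k]
P[k] includes A[3] iff k >= 3
Affected indices: 3, 4, ..., 9; delta = -2
  P[3]: 24 + -2 = 22
  P[4]: 36 + -2 = 34
  P[5]: 29 + -2 = 27
  P[6]: 28 + -2 = 26
  P[7]: 31 + -2 = 29
  P[8]: 47 + -2 = 45
  P[9]: 37 + -2 = 35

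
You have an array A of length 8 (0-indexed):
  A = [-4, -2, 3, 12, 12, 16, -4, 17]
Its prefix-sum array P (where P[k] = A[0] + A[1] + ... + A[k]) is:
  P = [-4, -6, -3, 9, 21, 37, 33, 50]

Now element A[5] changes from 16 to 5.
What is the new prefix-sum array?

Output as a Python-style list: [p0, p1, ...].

Change: A[5] 16 -> 5, delta = -11
P[k] for k < 5: unchanged (A[5] not included)
P[k] for k >= 5: shift by delta = -11
  P[0] = -4 + 0 = -4
  P[1] = -6 + 0 = -6
  P[2] = -3 + 0 = -3
  P[3] = 9 + 0 = 9
  P[4] = 21 + 0 = 21
  P[5] = 37 + -11 = 26
  P[6] = 33 + -11 = 22
  P[7] = 50 + -11 = 39

Answer: [-4, -6, -3, 9, 21, 26, 22, 39]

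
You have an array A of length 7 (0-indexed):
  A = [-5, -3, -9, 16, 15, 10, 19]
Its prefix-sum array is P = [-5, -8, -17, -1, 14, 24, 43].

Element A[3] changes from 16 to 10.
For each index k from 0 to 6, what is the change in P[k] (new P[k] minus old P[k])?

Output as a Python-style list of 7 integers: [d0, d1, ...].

Element change: A[3] 16 -> 10, delta = -6
For k < 3: P[k] unchanged, delta_P[k] = 0
For k >= 3: P[k] shifts by exactly -6
Delta array: [0, 0, 0, -6, -6, -6, -6]

Answer: [0, 0, 0, -6, -6, -6, -6]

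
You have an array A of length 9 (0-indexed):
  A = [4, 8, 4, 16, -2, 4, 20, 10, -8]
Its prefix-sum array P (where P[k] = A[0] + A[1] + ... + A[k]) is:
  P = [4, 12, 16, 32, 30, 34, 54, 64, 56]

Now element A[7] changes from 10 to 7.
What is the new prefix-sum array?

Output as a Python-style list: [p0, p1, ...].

Change: A[7] 10 -> 7, delta = -3
P[k] for k < 7: unchanged (A[7] not included)
P[k] for k >= 7: shift by delta = -3
  P[0] = 4 + 0 = 4
  P[1] = 12 + 0 = 12
  P[2] = 16 + 0 = 16
  P[3] = 32 + 0 = 32
  P[4] = 30 + 0 = 30
  P[5] = 34 + 0 = 34
  P[6] = 54 + 0 = 54
  P[7] = 64 + -3 = 61
  P[8] = 56 + -3 = 53

Answer: [4, 12, 16, 32, 30, 34, 54, 61, 53]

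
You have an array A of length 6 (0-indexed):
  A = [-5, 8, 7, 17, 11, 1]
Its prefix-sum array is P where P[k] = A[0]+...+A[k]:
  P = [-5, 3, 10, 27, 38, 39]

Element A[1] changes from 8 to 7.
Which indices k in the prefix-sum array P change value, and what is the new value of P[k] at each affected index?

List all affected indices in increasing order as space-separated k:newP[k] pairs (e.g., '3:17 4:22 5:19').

P[k] = A[0] + ... + A[k]
P[k] includes A[1] iff k >= 1
Affected indices: 1, 2, ..., 5; delta = -1
  P[1]: 3 + -1 = 2
  P[2]: 10 + -1 = 9
  P[3]: 27 + -1 = 26
  P[4]: 38 + -1 = 37
  P[5]: 39 + -1 = 38

Answer: 1:2 2:9 3:26 4:37 5:38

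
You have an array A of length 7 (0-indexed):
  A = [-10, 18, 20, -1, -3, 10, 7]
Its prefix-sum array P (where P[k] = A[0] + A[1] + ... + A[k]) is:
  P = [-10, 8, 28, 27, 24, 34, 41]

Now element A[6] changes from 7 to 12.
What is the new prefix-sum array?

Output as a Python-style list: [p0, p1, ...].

Change: A[6] 7 -> 12, delta = 5
P[k] for k < 6: unchanged (A[6] not included)
P[k] for k >= 6: shift by delta = 5
  P[0] = -10 + 0 = -10
  P[1] = 8 + 0 = 8
  P[2] = 28 + 0 = 28
  P[3] = 27 + 0 = 27
  P[4] = 24 + 0 = 24
  P[5] = 34 + 0 = 34
  P[6] = 41 + 5 = 46

Answer: [-10, 8, 28, 27, 24, 34, 46]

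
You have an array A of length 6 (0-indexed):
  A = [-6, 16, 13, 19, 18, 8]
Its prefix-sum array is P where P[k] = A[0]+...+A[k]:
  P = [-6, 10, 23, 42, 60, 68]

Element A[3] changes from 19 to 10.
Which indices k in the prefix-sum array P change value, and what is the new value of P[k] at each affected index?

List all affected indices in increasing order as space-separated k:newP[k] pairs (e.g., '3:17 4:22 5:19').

P[k] = A[0] + ... + A[k]
P[k] includes A[3] iff k >= 3
Affected indices: 3, 4, ..., 5; delta = -9
  P[3]: 42 + -9 = 33
  P[4]: 60 + -9 = 51
  P[5]: 68 + -9 = 59

Answer: 3:33 4:51 5:59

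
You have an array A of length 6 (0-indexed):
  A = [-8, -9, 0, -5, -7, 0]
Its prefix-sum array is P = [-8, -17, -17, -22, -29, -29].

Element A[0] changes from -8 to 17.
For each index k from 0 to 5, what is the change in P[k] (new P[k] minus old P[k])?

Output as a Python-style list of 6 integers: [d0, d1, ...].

Answer: [25, 25, 25, 25, 25, 25]

Derivation:
Element change: A[0] -8 -> 17, delta = 25
For k < 0: P[k] unchanged, delta_P[k] = 0
For k >= 0: P[k] shifts by exactly 25
Delta array: [25, 25, 25, 25, 25, 25]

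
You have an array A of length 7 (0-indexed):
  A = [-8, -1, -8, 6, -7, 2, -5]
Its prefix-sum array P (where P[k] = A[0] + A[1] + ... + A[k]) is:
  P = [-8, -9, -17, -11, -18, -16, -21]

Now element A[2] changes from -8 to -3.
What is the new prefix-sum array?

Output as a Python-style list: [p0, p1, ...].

Change: A[2] -8 -> -3, delta = 5
P[k] for k < 2: unchanged (A[2] not included)
P[k] for k >= 2: shift by delta = 5
  P[0] = -8 + 0 = -8
  P[1] = -9 + 0 = -9
  P[2] = -17 + 5 = -12
  P[3] = -11 + 5 = -6
  P[4] = -18 + 5 = -13
  P[5] = -16 + 5 = -11
  P[6] = -21 + 5 = -16

Answer: [-8, -9, -12, -6, -13, -11, -16]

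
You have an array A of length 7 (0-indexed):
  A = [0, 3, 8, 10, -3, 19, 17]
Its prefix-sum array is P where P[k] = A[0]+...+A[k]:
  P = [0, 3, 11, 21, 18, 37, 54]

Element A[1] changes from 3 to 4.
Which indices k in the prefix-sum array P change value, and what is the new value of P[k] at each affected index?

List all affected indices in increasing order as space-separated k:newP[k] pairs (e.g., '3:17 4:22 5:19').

Answer: 1:4 2:12 3:22 4:19 5:38 6:55

Derivation:
P[k] = A[0] + ... + A[k]
P[k] includes A[1] iff k >= 1
Affected indices: 1, 2, ..., 6; delta = 1
  P[1]: 3 + 1 = 4
  P[2]: 11 + 1 = 12
  P[3]: 21 + 1 = 22
  P[4]: 18 + 1 = 19
  P[5]: 37 + 1 = 38
  P[6]: 54 + 1 = 55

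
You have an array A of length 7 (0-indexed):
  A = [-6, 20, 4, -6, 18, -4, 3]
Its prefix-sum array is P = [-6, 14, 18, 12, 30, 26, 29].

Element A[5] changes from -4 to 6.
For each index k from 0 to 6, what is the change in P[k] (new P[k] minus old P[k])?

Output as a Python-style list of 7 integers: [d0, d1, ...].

Answer: [0, 0, 0, 0, 0, 10, 10]

Derivation:
Element change: A[5] -4 -> 6, delta = 10
For k < 5: P[k] unchanged, delta_P[k] = 0
For k >= 5: P[k] shifts by exactly 10
Delta array: [0, 0, 0, 0, 0, 10, 10]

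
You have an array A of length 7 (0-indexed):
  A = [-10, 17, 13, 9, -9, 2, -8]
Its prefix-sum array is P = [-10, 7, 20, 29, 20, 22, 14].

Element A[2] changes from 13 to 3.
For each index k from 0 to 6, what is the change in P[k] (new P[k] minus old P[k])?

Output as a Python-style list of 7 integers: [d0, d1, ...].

Element change: A[2] 13 -> 3, delta = -10
For k < 2: P[k] unchanged, delta_P[k] = 0
For k >= 2: P[k] shifts by exactly -10
Delta array: [0, 0, -10, -10, -10, -10, -10]

Answer: [0, 0, -10, -10, -10, -10, -10]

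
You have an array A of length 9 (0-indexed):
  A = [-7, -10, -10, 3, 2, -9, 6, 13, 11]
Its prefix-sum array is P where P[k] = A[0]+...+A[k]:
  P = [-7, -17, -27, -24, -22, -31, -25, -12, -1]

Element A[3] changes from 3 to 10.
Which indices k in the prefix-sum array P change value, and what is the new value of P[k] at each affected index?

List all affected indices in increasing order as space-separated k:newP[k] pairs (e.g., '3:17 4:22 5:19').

Answer: 3:-17 4:-15 5:-24 6:-18 7:-5 8:6

Derivation:
P[k] = A[0] + ... + A[k]
P[k] includes A[3] iff k >= 3
Affected indices: 3, 4, ..., 8; delta = 7
  P[3]: -24 + 7 = -17
  P[4]: -22 + 7 = -15
  P[5]: -31 + 7 = -24
  P[6]: -25 + 7 = -18
  P[7]: -12 + 7 = -5
  P[8]: -1 + 7 = 6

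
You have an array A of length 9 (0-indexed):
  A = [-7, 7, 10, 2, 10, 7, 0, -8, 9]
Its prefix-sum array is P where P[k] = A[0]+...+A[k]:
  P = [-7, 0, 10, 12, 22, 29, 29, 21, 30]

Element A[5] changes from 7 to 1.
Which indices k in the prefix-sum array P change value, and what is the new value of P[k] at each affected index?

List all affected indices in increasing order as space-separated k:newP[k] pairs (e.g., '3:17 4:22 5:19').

Answer: 5:23 6:23 7:15 8:24

Derivation:
P[k] = A[0] + ... + A[k]
P[k] includes A[5] iff k >= 5
Affected indices: 5, 6, ..., 8; delta = -6
  P[5]: 29 + -6 = 23
  P[6]: 29 + -6 = 23
  P[7]: 21 + -6 = 15
  P[8]: 30 + -6 = 24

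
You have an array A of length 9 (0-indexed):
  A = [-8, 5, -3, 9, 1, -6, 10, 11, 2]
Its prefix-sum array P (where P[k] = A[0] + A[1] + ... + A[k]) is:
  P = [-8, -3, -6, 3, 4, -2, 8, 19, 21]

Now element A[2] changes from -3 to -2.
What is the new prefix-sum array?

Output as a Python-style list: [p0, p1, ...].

Answer: [-8, -3, -5, 4, 5, -1, 9, 20, 22]

Derivation:
Change: A[2] -3 -> -2, delta = 1
P[k] for k < 2: unchanged (A[2] not included)
P[k] for k >= 2: shift by delta = 1
  P[0] = -8 + 0 = -8
  P[1] = -3 + 0 = -3
  P[2] = -6 + 1 = -5
  P[3] = 3 + 1 = 4
  P[4] = 4 + 1 = 5
  P[5] = -2 + 1 = -1
  P[6] = 8 + 1 = 9
  P[7] = 19 + 1 = 20
  P[8] = 21 + 1 = 22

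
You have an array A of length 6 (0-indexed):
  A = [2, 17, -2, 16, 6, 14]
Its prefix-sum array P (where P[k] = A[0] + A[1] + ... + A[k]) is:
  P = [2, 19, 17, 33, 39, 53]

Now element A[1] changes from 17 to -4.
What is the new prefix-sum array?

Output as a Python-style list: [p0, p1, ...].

Answer: [2, -2, -4, 12, 18, 32]

Derivation:
Change: A[1] 17 -> -4, delta = -21
P[k] for k < 1: unchanged (A[1] not included)
P[k] for k >= 1: shift by delta = -21
  P[0] = 2 + 0 = 2
  P[1] = 19 + -21 = -2
  P[2] = 17 + -21 = -4
  P[3] = 33 + -21 = 12
  P[4] = 39 + -21 = 18
  P[5] = 53 + -21 = 32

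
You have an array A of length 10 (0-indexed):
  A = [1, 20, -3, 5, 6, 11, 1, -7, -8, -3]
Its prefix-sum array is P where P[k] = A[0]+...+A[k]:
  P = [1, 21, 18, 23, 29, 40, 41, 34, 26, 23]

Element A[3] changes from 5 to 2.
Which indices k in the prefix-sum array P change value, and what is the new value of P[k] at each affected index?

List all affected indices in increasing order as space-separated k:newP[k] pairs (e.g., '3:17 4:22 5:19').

P[k] = A[0] + ... + A[k]
P[k] includes A[3] iff k >= 3
Affected indices: 3, 4, ..., 9; delta = -3
  P[3]: 23 + -3 = 20
  P[4]: 29 + -3 = 26
  P[5]: 40 + -3 = 37
  P[6]: 41 + -3 = 38
  P[7]: 34 + -3 = 31
  P[8]: 26 + -3 = 23
  P[9]: 23 + -3 = 20

Answer: 3:20 4:26 5:37 6:38 7:31 8:23 9:20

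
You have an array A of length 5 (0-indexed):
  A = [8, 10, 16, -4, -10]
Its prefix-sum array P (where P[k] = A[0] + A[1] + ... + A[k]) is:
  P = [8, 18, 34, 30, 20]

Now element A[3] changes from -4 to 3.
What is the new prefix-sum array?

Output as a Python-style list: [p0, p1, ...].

Answer: [8, 18, 34, 37, 27]

Derivation:
Change: A[3] -4 -> 3, delta = 7
P[k] for k < 3: unchanged (A[3] not included)
P[k] for k >= 3: shift by delta = 7
  P[0] = 8 + 0 = 8
  P[1] = 18 + 0 = 18
  P[2] = 34 + 0 = 34
  P[3] = 30 + 7 = 37
  P[4] = 20 + 7 = 27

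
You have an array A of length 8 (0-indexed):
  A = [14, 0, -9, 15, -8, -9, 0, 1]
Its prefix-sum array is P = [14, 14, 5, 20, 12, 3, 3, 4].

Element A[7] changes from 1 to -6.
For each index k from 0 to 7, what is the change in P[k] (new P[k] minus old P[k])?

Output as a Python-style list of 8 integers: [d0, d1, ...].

Answer: [0, 0, 0, 0, 0, 0, 0, -7]

Derivation:
Element change: A[7] 1 -> -6, delta = -7
For k < 7: P[k] unchanged, delta_P[k] = 0
For k >= 7: P[k] shifts by exactly -7
Delta array: [0, 0, 0, 0, 0, 0, 0, -7]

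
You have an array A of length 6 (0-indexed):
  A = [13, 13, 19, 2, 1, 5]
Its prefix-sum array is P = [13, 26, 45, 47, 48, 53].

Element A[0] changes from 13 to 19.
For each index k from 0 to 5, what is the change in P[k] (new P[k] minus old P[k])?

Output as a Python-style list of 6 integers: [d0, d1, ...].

Element change: A[0] 13 -> 19, delta = 6
For k < 0: P[k] unchanged, delta_P[k] = 0
For k >= 0: P[k] shifts by exactly 6
Delta array: [6, 6, 6, 6, 6, 6]

Answer: [6, 6, 6, 6, 6, 6]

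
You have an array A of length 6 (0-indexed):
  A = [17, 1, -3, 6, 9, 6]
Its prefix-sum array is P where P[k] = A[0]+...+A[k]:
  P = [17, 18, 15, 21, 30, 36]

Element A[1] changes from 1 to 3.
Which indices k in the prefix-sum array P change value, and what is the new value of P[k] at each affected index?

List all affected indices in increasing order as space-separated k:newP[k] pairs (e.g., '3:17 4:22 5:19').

Answer: 1:20 2:17 3:23 4:32 5:38

Derivation:
P[k] = A[0] + ... + A[k]
P[k] includes A[1] iff k >= 1
Affected indices: 1, 2, ..., 5; delta = 2
  P[1]: 18 + 2 = 20
  P[2]: 15 + 2 = 17
  P[3]: 21 + 2 = 23
  P[4]: 30 + 2 = 32
  P[5]: 36 + 2 = 38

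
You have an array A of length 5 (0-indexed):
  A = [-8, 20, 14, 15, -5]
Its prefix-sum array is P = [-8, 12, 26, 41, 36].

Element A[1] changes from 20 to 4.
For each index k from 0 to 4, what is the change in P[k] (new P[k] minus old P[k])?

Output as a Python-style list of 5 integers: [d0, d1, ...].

Answer: [0, -16, -16, -16, -16]

Derivation:
Element change: A[1] 20 -> 4, delta = -16
For k < 1: P[k] unchanged, delta_P[k] = 0
For k >= 1: P[k] shifts by exactly -16
Delta array: [0, -16, -16, -16, -16]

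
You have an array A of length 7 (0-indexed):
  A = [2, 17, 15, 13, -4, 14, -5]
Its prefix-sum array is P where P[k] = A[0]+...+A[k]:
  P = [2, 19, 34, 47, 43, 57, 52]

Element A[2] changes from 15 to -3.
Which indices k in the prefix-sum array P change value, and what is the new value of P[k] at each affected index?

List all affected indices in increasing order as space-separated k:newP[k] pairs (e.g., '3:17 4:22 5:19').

P[k] = A[0] + ... + A[k]
P[k] includes A[2] iff k >= 2
Affected indices: 2, 3, ..., 6; delta = -18
  P[2]: 34 + -18 = 16
  P[3]: 47 + -18 = 29
  P[4]: 43 + -18 = 25
  P[5]: 57 + -18 = 39
  P[6]: 52 + -18 = 34

Answer: 2:16 3:29 4:25 5:39 6:34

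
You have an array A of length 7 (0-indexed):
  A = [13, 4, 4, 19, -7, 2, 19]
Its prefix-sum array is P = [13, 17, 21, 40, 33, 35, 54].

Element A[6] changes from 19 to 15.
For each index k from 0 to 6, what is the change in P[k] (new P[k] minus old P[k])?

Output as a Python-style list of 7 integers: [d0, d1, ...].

Answer: [0, 0, 0, 0, 0, 0, -4]

Derivation:
Element change: A[6] 19 -> 15, delta = -4
For k < 6: P[k] unchanged, delta_P[k] = 0
For k >= 6: P[k] shifts by exactly -4
Delta array: [0, 0, 0, 0, 0, 0, -4]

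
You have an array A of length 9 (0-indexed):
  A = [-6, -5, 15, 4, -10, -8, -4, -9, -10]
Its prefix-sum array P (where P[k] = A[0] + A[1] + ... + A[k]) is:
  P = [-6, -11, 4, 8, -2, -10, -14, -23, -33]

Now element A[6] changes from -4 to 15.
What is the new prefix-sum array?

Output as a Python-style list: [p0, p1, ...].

Change: A[6] -4 -> 15, delta = 19
P[k] for k < 6: unchanged (A[6] not included)
P[k] for k >= 6: shift by delta = 19
  P[0] = -6 + 0 = -6
  P[1] = -11 + 0 = -11
  P[2] = 4 + 0 = 4
  P[3] = 8 + 0 = 8
  P[4] = -2 + 0 = -2
  P[5] = -10 + 0 = -10
  P[6] = -14 + 19 = 5
  P[7] = -23 + 19 = -4
  P[8] = -33 + 19 = -14

Answer: [-6, -11, 4, 8, -2, -10, 5, -4, -14]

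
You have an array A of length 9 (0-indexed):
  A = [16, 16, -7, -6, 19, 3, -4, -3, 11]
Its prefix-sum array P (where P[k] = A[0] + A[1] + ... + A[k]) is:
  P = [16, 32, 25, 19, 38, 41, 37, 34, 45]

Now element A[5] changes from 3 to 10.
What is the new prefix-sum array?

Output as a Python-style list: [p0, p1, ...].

Change: A[5] 3 -> 10, delta = 7
P[k] for k < 5: unchanged (A[5] not included)
P[k] for k >= 5: shift by delta = 7
  P[0] = 16 + 0 = 16
  P[1] = 32 + 0 = 32
  P[2] = 25 + 0 = 25
  P[3] = 19 + 0 = 19
  P[4] = 38 + 0 = 38
  P[5] = 41 + 7 = 48
  P[6] = 37 + 7 = 44
  P[7] = 34 + 7 = 41
  P[8] = 45 + 7 = 52

Answer: [16, 32, 25, 19, 38, 48, 44, 41, 52]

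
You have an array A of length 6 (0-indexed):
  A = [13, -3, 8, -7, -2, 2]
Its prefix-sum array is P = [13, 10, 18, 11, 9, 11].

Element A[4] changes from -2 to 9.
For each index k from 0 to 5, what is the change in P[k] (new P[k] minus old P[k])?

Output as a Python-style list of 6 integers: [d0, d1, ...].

Element change: A[4] -2 -> 9, delta = 11
For k < 4: P[k] unchanged, delta_P[k] = 0
For k >= 4: P[k] shifts by exactly 11
Delta array: [0, 0, 0, 0, 11, 11]

Answer: [0, 0, 0, 0, 11, 11]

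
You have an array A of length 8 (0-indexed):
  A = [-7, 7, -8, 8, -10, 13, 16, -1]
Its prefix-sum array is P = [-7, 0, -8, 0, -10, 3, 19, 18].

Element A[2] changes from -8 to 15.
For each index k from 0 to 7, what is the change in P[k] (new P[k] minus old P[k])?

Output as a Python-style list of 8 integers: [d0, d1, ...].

Element change: A[2] -8 -> 15, delta = 23
For k < 2: P[k] unchanged, delta_P[k] = 0
For k >= 2: P[k] shifts by exactly 23
Delta array: [0, 0, 23, 23, 23, 23, 23, 23]

Answer: [0, 0, 23, 23, 23, 23, 23, 23]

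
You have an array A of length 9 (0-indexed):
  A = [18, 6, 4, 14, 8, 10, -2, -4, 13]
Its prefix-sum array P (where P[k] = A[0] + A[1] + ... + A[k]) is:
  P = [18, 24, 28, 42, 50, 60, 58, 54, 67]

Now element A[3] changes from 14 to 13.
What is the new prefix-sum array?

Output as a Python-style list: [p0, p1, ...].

Change: A[3] 14 -> 13, delta = -1
P[k] for k < 3: unchanged (A[3] not included)
P[k] for k >= 3: shift by delta = -1
  P[0] = 18 + 0 = 18
  P[1] = 24 + 0 = 24
  P[2] = 28 + 0 = 28
  P[3] = 42 + -1 = 41
  P[4] = 50 + -1 = 49
  P[5] = 60 + -1 = 59
  P[6] = 58 + -1 = 57
  P[7] = 54 + -1 = 53
  P[8] = 67 + -1 = 66

Answer: [18, 24, 28, 41, 49, 59, 57, 53, 66]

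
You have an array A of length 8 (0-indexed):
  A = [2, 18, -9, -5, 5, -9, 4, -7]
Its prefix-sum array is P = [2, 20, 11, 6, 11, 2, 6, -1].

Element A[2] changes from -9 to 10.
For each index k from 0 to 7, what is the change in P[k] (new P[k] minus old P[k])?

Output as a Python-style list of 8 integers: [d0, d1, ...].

Answer: [0, 0, 19, 19, 19, 19, 19, 19]

Derivation:
Element change: A[2] -9 -> 10, delta = 19
For k < 2: P[k] unchanged, delta_P[k] = 0
For k >= 2: P[k] shifts by exactly 19
Delta array: [0, 0, 19, 19, 19, 19, 19, 19]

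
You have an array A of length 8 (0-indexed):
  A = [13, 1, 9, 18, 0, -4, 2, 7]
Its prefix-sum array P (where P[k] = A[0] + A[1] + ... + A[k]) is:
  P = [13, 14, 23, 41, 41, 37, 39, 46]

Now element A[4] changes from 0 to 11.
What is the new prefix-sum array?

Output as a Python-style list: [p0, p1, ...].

Answer: [13, 14, 23, 41, 52, 48, 50, 57]

Derivation:
Change: A[4] 0 -> 11, delta = 11
P[k] for k < 4: unchanged (A[4] not included)
P[k] for k >= 4: shift by delta = 11
  P[0] = 13 + 0 = 13
  P[1] = 14 + 0 = 14
  P[2] = 23 + 0 = 23
  P[3] = 41 + 0 = 41
  P[4] = 41 + 11 = 52
  P[5] = 37 + 11 = 48
  P[6] = 39 + 11 = 50
  P[7] = 46 + 11 = 57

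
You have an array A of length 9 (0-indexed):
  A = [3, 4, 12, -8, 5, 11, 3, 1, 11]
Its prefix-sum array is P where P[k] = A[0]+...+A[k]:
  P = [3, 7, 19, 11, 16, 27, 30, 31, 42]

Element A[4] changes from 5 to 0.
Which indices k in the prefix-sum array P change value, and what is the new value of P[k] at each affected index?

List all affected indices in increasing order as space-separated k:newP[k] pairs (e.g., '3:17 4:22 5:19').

Answer: 4:11 5:22 6:25 7:26 8:37

Derivation:
P[k] = A[0] + ... + A[k]
P[k] includes A[4] iff k >= 4
Affected indices: 4, 5, ..., 8; delta = -5
  P[4]: 16 + -5 = 11
  P[5]: 27 + -5 = 22
  P[6]: 30 + -5 = 25
  P[7]: 31 + -5 = 26
  P[8]: 42 + -5 = 37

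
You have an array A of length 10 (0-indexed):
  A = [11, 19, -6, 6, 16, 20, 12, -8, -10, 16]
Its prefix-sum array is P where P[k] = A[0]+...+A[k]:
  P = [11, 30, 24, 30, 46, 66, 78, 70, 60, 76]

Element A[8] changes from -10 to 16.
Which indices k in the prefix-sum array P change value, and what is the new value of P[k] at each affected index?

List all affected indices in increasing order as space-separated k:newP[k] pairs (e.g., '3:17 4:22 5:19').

P[k] = A[0] + ... + A[k]
P[k] includes A[8] iff k >= 8
Affected indices: 8, 9, ..., 9; delta = 26
  P[8]: 60 + 26 = 86
  P[9]: 76 + 26 = 102

Answer: 8:86 9:102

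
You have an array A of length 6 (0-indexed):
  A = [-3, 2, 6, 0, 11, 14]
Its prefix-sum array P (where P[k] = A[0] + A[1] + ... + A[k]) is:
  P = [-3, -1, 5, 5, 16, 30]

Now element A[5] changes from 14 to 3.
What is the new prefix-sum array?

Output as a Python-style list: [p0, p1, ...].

Change: A[5] 14 -> 3, delta = -11
P[k] for k < 5: unchanged (A[5] not included)
P[k] for k >= 5: shift by delta = -11
  P[0] = -3 + 0 = -3
  P[1] = -1 + 0 = -1
  P[2] = 5 + 0 = 5
  P[3] = 5 + 0 = 5
  P[4] = 16 + 0 = 16
  P[5] = 30 + -11 = 19

Answer: [-3, -1, 5, 5, 16, 19]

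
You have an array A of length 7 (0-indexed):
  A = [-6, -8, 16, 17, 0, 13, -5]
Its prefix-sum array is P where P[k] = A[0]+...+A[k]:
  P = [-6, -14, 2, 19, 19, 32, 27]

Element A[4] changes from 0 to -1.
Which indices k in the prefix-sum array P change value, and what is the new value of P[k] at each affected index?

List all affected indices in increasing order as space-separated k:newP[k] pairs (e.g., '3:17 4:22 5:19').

P[k] = A[0] + ... + A[k]
P[k] includes A[4] iff k >= 4
Affected indices: 4, 5, ..., 6; delta = -1
  P[4]: 19 + -1 = 18
  P[5]: 32 + -1 = 31
  P[6]: 27 + -1 = 26

Answer: 4:18 5:31 6:26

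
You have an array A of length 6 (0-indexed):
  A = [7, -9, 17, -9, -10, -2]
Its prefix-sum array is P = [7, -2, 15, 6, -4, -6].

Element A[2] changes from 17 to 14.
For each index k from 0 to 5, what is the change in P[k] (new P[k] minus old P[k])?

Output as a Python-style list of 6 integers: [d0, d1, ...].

Answer: [0, 0, -3, -3, -3, -3]

Derivation:
Element change: A[2] 17 -> 14, delta = -3
For k < 2: P[k] unchanged, delta_P[k] = 0
For k >= 2: P[k] shifts by exactly -3
Delta array: [0, 0, -3, -3, -3, -3]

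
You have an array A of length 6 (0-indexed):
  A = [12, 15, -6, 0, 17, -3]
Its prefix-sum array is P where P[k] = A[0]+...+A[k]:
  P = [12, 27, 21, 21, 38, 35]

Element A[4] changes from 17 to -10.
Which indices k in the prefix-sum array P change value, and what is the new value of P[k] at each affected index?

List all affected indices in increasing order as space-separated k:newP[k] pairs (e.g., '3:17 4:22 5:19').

P[k] = A[0] + ... + A[k]
P[k] includes A[4] iff k >= 4
Affected indices: 4, 5, ..., 5; delta = -27
  P[4]: 38 + -27 = 11
  P[5]: 35 + -27 = 8

Answer: 4:11 5:8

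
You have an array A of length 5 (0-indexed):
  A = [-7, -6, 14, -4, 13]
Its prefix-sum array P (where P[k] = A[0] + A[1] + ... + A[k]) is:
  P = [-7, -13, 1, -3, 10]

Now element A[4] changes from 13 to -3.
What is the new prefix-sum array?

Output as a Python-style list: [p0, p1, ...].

Change: A[4] 13 -> -3, delta = -16
P[k] for k < 4: unchanged (A[4] not included)
P[k] for k >= 4: shift by delta = -16
  P[0] = -7 + 0 = -7
  P[1] = -13 + 0 = -13
  P[2] = 1 + 0 = 1
  P[3] = -3 + 0 = -3
  P[4] = 10 + -16 = -6

Answer: [-7, -13, 1, -3, -6]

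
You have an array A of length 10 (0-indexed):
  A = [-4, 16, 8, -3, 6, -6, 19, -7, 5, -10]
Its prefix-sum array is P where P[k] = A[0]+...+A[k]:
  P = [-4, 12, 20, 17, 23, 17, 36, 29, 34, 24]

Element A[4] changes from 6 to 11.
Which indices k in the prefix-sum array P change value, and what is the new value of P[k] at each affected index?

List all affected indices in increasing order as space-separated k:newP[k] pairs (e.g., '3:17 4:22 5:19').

Answer: 4:28 5:22 6:41 7:34 8:39 9:29

Derivation:
P[k] = A[0] + ... + A[k]
P[k] includes A[4] iff k >= 4
Affected indices: 4, 5, ..., 9; delta = 5
  P[4]: 23 + 5 = 28
  P[5]: 17 + 5 = 22
  P[6]: 36 + 5 = 41
  P[7]: 29 + 5 = 34
  P[8]: 34 + 5 = 39
  P[9]: 24 + 5 = 29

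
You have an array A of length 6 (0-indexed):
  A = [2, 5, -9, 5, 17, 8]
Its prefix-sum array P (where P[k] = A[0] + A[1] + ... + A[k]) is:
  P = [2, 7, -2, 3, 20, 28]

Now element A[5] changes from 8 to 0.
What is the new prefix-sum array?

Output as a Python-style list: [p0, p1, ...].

Answer: [2, 7, -2, 3, 20, 20]

Derivation:
Change: A[5] 8 -> 0, delta = -8
P[k] for k < 5: unchanged (A[5] not included)
P[k] for k >= 5: shift by delta = -8
  P[0] = 2 + 0 = 2
  P[1] = 7 + 0 = 7
  P[2] = -2 + 0 = -2
  P[3] = 3 + 0 = 3
  P[4] = 20 + 0 = 20
  P[5] = 28 + -8 = 20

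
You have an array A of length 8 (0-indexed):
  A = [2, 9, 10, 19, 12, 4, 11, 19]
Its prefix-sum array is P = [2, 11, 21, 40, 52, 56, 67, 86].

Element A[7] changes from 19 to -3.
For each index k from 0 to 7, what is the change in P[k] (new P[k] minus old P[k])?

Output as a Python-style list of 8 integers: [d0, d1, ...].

Element change: A[7] 19 -> -3, delta = -22
For k < 7: P[k] unchanged, delta_P[k] = 0
For k >= 7: P[k] shifts by exactly -22
Delta array: [0, 0, 0, 0, 0, 0, 0, -22]

Answer: [0, 0, 0, 0, 0, 0, 0, -22]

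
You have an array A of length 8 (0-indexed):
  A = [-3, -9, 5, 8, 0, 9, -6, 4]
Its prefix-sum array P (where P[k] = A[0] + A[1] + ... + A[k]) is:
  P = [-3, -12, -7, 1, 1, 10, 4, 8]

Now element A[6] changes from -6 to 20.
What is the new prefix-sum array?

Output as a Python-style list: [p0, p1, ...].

Change: A[6] -6 -> 20, delta = 26
P[k] for k < 6: unchanged (A[6] not included)
P[k] for k >= 6: shift by delta = 26
  P[0] = -3 + 0 = -3
  P[1] = -12 + 0 = -12
  P[2] = -7 + 0 = -7
  P[3] = 1 + 0 = 1
  P[4] = 1 + 0 = 1
  P[5] = 10 + 0 = 10
  P[6] = 4 + 26 = 30
  P[7] = 8 + 26 = 34

Answer: [-3, -12, -7, 1, 1, 10, 30, 34]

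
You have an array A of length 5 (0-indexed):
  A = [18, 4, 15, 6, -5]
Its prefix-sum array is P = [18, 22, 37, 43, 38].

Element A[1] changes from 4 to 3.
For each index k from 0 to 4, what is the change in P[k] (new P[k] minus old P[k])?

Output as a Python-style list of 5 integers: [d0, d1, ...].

Answer: [0, -1, -1, -1, -1]

Derivation:
Element change: A[1] 4 -> 3, delta = -1
For k < 1: P[k] unchanged, delta_P[k] = 0
For k >= 1: P[k] shifts by exactly -1
Delta array: [0, -1, -1, -1, -1]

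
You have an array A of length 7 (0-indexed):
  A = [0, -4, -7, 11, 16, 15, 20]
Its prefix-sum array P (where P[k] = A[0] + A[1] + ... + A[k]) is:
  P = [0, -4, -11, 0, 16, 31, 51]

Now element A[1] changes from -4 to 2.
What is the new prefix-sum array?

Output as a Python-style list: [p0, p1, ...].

Answer: [0, 2, -5, 6, 22, 37, 57]

Derivation:
Change: A[1] -4 -> 2, delta = 6
P[k] for k < 1: unchanged (A[1] not included)
P[k] for k >= 1: shift by delta = 6
  P[0] = 0 + 0 = 0
  P[1] = -4 + 6 = 2
  P[2] = -11 + 6 = -5
  P[3] = 0 + 6 = 6
  P[4] = 16 + 6 = 22
  P[5] = 31 + 6 = 37
  P[6] = 51 + 6 = 57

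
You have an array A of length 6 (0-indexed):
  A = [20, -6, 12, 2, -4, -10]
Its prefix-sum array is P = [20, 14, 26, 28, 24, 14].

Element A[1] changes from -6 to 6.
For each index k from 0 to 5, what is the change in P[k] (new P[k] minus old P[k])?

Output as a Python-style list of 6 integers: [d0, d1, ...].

Answer: [0, 12, 12, 12, 12, 12]

Derivation:
Element change: A[1] -6 -> 6, delta = 12
For k < 1: P[k] unchanged, delta_P[k] = 0
For k >= 1: P[k] shifts by exactly 12
Delta array: [0, 12, 12, 12, 12, 12]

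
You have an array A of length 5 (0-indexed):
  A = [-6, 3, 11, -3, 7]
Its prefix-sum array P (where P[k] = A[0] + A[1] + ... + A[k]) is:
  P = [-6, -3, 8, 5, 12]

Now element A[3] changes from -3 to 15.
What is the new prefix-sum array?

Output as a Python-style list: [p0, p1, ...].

Change: A[3] -3 -> 15, delta = 18
P[k] for k < 3: unchanged (A[3] not included)
P[k] for k >= 3: shift by delta = 18
  P[0] = -6 + 0 = -6
  P[1] = -3 + 0 = -3
  P[2] = 8 + 0 = 8
  P[3] = 5 + 18 = 23
  P[4] = 12 + 18 = 30

Answer: [-6, -3, 8, 23, 30]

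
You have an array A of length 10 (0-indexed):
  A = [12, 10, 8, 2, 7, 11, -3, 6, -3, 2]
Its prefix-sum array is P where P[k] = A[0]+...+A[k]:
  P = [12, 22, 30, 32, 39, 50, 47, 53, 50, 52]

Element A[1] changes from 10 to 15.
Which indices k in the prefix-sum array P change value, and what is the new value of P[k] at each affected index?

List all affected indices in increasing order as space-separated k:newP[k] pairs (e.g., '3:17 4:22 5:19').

Answer: 1:27 2:35 3:37 4:44 5:55 6:52 7:58 8:55 9:57

Derivation:
P[k] = A[0] + ... + A[k]
P[k] includes A[1] iff k >= 1
Affected indices: 1, 2, ..., 9; delta = 5
  P[1]: 22 + 5 = 27
  P[2]: 30 + 5 = 35
  P[3]: 32 + 5 = 37
  P[4]: 39 + 5 = 44
  P[5]: 50 + 5 = 55
  P[6]: 47 + 5 = 52
  P[7]: 53 + 5 = 58
  P[8]: 50 + 5 = 55
  P[9]: 52 + 5 = 57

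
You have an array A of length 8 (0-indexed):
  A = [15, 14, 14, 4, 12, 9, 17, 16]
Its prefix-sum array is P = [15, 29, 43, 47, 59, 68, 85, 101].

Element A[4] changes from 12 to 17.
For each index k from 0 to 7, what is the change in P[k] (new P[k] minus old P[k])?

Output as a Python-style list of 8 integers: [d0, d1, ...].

Element change: A[4] 12 -> 17, delta = 5
For k < 4: P[k] unchanged, delta_P[k] = 0
For k >= 4: P[k] shifts by exactly 5
Delta array: [0, 0, 0, 0, 5, 5, 5, 5]

Answer: [0, 0, 0, 0, 5, 5, 5, 5]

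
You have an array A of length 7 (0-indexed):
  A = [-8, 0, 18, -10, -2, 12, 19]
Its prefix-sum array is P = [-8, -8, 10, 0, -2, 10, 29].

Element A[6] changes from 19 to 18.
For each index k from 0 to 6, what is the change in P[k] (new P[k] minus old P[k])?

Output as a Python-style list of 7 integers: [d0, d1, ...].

Answer: [0, 0, 0, 0, 0, 0, -1]

Derivation:
Element change: A[6] 19 -> 18, delta = -1
For k < 6: P[k] unchanged, delta_P[k] = 0
For k >= 6: P[k] shifts by exactly -1
Delta array: [0, 0, 0, 0, 0, 0, -1]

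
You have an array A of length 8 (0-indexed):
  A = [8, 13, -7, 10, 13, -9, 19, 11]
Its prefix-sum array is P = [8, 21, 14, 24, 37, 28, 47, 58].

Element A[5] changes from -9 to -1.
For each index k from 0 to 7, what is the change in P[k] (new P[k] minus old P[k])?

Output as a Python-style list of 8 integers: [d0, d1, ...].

Element change: A[5] -9 -> -1, delta = 8
For k < 5: P[k] unchanged, delta_P[k] = 0
For k >= 5: P[k] shifts by exactly 8
Delta array: [0, 0, 0, 0, 0, 8, 8, 8]

Answer: [0, 0, 0, 0, 0, 8, 8, 8]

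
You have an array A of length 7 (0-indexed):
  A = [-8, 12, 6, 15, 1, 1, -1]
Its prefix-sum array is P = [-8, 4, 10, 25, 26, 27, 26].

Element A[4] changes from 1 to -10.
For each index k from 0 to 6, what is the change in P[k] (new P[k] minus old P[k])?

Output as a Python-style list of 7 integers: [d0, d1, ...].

Answer: [0, 0, 0, 0, -11, -11, -11]

Derivation:
Element change: A[4] 1 -> -10, delta = -11
For k < 4: P[k] unchanged, delta_P[k] = 0
For k >= 4: P[k] shifts by exactly -11
Delta array: [0, 0, 0, 0, -11, -11, -11]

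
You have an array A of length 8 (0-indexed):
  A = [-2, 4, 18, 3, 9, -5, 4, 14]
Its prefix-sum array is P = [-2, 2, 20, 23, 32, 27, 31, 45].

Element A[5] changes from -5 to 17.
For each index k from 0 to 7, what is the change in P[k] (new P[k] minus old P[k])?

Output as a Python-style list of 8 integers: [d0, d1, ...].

Answer: [0, 0, 0, 0, 0, 22, 22, 22]

Derivation:
Element change: A[5] -5 -> 17, delta = 22
For k < 5: P[k] unchanged, delta_P[k] = 0
For k >= 5: P[k] shifts by exactly 22
Delta array: [0, 0, 0, 0, 0, 22, 22, 22]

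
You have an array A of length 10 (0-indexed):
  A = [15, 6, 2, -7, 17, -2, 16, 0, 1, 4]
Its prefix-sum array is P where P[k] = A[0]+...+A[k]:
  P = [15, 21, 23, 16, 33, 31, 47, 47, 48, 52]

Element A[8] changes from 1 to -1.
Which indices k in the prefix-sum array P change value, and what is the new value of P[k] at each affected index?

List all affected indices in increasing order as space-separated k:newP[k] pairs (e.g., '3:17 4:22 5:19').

Answer: 8:46 9:50

Derivation:
P[k] = A[0] + ... + A[k]
P[k] includes A[8] iff k >= 8
Affected indices: 8, 9, ..., 9; delta = -2
  P[8]: 48 + -2 = 46
  P[9]: 52 + -2 = 50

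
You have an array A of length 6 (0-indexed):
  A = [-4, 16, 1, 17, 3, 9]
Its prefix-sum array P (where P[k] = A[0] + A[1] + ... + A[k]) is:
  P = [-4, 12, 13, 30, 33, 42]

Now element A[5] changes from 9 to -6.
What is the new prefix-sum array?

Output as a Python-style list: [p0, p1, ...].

Answer: [-4, 12, 13, 30, 33, 27]

Derivation:
Change: A[5] 9 -> -6, delta = -15
P[k] for k < 5: unchanged (A[5] not included)
P[k] for k >= 5: shift by delta = -15
  P[0] = -4 + 0 = -4
  P[1] = 12 + 0 = 12
  P[2] = 13 + 0 = 13
  P[3] = 30 + 0 = 30
  P[4] = 33 + 0 = 33
  P[5] = 42 + -15 = 27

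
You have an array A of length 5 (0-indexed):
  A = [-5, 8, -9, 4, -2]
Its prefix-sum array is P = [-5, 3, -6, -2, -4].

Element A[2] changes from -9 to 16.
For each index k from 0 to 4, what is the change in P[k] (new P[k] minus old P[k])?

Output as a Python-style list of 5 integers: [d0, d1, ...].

Answer: [0, 0, 25, 25, 25]

Derivation:
Element change: A[2] -9 -> 16, delta = 25
For k < 2: P[k] unchanged, delta_P[k] = 0
For k >= 2: P[k] shifts by exactly 25
Delta array: [0, 0, 25, 25, 25]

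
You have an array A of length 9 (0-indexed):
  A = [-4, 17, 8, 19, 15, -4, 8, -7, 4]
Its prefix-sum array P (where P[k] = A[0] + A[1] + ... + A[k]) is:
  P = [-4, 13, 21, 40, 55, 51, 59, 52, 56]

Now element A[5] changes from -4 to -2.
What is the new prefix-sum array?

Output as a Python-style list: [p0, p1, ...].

Change: A[5] -4 -> -2, delta = 2
P[k] for k < 5: unchanged (A[5] not included)
P[k] for k >= 5: shift by delta = 2
  P[0] = -4 + 0 = -4
  P[1] = 13 + 0 = 13
  P[2] = 21 + 0 = 21
  P[3] = 40 + 0 = 40
  P[4] = 55 + 0 = 55
  P[5] = 51 + 2 = 53
  P[6] = 59 + 2 = 61
  P[7] = 52 + 2 = 54
  P[8] = 56 + 2 = 58

Answer: [-4, 13, 21, 40, 55, 53, 61, 54, 58]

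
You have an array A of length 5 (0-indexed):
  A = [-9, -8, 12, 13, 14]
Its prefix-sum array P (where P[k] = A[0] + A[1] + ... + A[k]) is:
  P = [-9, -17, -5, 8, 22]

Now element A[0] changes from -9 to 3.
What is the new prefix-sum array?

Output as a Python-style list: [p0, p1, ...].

Answer: [3, -5, 7, 20, 34]

Derivation:
Change: A[0] -9 -> 3, delta = 12
P[k] for k < 0: unchanged (A[0] not included)
P[k] for k >= 0: shift by delta = 12
  P[0] = -9 + 12 = 3
  P[1] = -17 + 12 = -5
  P[2] = -5 + 12 = 7
  P[3] = 8 + 12 = 20
  P[4] = 22 + 12 = 34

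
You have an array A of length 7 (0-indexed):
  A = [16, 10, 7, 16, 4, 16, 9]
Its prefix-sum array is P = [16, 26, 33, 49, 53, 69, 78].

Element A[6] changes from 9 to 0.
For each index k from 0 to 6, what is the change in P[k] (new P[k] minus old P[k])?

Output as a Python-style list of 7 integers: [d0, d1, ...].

Element change: A[6] 9 -> 0, delta = -9
For k < 6: P[k] unchanged, delta_P[k] = 0
For k >= 6: P[k] shifts by exactly -9
Delta array: [0, 0, 0, 0, 0, 0, -9]

Answer: [0, 0, 0, 0, 0, 0, -9]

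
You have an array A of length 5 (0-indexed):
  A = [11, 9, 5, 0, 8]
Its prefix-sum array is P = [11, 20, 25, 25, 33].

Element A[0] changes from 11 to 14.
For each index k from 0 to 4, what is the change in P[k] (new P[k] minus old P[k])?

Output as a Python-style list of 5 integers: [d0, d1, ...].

Answer: [3, 3, 3, 3, 3]

Derivation:
Element change: A[0] 11 -> 14, delta = 3
For k < 0: P[k] unchanged, delta_P[k] = 0
For k >= 0: P[k] shifts by exactly 3
Delta array: [3, 3, 3, 3, 3]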